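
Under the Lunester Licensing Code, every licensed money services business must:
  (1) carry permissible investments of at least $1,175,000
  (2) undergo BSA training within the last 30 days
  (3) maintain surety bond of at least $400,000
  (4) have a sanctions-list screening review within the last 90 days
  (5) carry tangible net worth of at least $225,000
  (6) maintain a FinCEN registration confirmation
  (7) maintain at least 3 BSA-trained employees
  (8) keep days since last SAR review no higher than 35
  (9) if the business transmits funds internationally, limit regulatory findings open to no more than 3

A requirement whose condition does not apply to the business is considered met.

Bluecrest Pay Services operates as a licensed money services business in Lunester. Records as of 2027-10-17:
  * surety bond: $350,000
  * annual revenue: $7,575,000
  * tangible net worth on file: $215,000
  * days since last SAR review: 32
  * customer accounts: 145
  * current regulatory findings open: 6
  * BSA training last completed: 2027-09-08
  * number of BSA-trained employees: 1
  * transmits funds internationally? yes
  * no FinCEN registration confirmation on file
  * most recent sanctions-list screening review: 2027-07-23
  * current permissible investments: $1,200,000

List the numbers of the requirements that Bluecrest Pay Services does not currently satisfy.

2, 3, 5, 6, 7, 9

1. permissible investments $1,200,000 ≥ $1,175,000 → met
2. BSA training 39 days ago vs limit 30 → not met
3. surety bond $350,000 < $400,000 → not met
4. sanctions-list screening review 86 days ago vs limit 90 → met
5. tangible net worth $215,000 < $225,000 → not met
6. FinCEN registration confirmation absent → not met
7. BSA-trained employees 1 < 3 → not met
8. days since last SAR review 32 ≤ 35 → met
9. condition 'transmits funds internationally' holds; regulatory findings open 6 > 3 → not met
Not met: 2, 3, 5, 6, 7, 9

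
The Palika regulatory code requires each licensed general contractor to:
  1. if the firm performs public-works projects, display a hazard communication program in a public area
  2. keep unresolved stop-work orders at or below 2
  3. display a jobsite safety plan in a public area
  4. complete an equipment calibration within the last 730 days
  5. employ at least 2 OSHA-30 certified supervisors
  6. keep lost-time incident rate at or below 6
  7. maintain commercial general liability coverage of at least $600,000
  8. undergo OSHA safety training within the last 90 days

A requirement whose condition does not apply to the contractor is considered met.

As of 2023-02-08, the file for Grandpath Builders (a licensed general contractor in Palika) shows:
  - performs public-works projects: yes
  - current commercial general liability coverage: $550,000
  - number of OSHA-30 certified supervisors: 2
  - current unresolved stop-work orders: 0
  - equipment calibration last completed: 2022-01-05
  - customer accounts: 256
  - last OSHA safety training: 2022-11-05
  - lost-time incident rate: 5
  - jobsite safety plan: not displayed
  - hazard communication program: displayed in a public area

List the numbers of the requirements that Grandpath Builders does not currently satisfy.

3, 7, 8

1. condition 'performs public-works projects' holds; hazard communication program present → met
2. unresolved stop-work orders 0 ≤ 2 → met
3. jobsite safety plan absent → not met
4. equipment calibration 399 days ago vs limit 730 → met
5. OSHA-30 certified supervisors 2 ≥ 2 → met
6. lost-time incident rate 5 ≤ 6 → met
7. commercial general liability coverage $550,000 < $600,000 → not met
8. OSHA safety training 95 days ago vs limit 90 → not met
Not met: 3, 7, 8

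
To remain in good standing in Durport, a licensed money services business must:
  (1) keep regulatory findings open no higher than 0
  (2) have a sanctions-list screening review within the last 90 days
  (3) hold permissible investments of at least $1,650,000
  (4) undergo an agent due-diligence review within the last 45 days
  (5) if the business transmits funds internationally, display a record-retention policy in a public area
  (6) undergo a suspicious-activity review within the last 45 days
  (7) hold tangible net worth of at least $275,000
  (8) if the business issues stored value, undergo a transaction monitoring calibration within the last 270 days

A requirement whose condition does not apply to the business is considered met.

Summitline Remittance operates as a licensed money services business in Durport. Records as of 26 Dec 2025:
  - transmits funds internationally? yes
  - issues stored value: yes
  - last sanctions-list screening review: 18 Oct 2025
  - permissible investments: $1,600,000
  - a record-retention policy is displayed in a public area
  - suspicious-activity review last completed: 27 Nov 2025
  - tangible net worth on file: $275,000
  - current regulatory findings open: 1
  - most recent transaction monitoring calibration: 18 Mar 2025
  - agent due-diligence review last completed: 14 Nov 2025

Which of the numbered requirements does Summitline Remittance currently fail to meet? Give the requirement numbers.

1. regulatory findings open 1 > 0 → not met
2. sanctions-list screening review 69 days ago vs limit 90 → met
3. permissible investments $1,600,000 < $1,650,000 → not met
4. agent due-diligence review 42 days ago vs limit 45 → met
5. condition 'transmits funds internationally' holds; record-retention policy present → met
6. suspicious-activity review 29 days ago vs limit 45 → met
7. tangible net worth $275,000 ≥ $275,000 → met
8. condition 'issues stored value' holds; transaction monitoring calibration 283 days ago vs limit 270 → not met
Not met: 1, 3, 8

1, 3, 8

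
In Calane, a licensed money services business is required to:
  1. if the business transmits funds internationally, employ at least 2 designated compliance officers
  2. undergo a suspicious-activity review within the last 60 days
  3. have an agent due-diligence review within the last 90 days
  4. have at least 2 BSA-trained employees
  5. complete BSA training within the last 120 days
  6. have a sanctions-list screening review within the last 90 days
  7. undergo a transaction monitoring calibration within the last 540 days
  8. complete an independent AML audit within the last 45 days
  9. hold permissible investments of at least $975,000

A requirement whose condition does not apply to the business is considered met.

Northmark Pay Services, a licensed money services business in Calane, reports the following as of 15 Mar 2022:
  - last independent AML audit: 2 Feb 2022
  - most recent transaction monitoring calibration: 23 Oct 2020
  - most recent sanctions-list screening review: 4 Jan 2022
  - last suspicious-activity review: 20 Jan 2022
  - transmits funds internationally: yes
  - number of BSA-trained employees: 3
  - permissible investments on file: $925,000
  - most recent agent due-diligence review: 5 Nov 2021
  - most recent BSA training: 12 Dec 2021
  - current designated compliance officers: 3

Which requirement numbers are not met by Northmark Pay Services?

3, 9

1. condition 'transmits funds internationally' holds; designated compliance officers 3 ≥ 2 → met
2. suspicious-activity review 54 days ago vs limit 60 → met
3. agent due-diligence review 130 days ago vs limit 90 → not met
4. BSA-trained employees 3 ≥ 2 → met
5. BSA training 93 days ago vs limit 120 → met
6. sanctions-list screening review 70 days ago vs limit 90 → met
7. transaction monitoring calibration 508 days ago vs limit 540 → met
8. independent AML audit 41 days ago vs limit 45 → met
9. permissible investments $925,000 < $975,000 → not met
Not met: 3, 9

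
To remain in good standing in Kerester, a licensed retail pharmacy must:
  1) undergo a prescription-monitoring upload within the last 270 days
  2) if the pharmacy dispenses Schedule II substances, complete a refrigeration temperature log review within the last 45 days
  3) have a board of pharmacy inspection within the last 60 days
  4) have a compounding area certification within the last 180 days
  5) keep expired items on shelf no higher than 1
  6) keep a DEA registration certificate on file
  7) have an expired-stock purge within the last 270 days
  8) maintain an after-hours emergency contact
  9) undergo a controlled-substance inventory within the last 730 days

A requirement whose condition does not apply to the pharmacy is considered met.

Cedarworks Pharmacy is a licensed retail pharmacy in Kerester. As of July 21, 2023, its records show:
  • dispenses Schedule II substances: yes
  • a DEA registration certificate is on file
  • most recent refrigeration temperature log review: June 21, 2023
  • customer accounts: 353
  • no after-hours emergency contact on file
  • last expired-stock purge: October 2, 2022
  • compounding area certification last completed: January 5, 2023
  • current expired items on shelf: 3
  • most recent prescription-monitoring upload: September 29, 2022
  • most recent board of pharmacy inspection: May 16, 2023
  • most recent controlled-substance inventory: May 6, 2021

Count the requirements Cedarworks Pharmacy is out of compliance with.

1. prescription-monitoring upload 295 days ago vs limit 270 → not met
2. condition 'dispenses Schedule II substances' holds; refrigeration temperature log review 30 days ago vs limit 45 → met
3. board of pharmacy inspection 66 days ago vs limit 60 → not met
4. compounding area certification 197 days ago vs limit 180 → not met
5. expired items on shelf 3 > 1 → not met
6. DEA registration certificate present → met
7. expired-stock purge 292 days ago vs limit 270 → not met
8. after-hours emergency contact absent → not met
9. controlled-substance inventory 806 days ago vs limit 730 → not met
Not met: 7 of 9

7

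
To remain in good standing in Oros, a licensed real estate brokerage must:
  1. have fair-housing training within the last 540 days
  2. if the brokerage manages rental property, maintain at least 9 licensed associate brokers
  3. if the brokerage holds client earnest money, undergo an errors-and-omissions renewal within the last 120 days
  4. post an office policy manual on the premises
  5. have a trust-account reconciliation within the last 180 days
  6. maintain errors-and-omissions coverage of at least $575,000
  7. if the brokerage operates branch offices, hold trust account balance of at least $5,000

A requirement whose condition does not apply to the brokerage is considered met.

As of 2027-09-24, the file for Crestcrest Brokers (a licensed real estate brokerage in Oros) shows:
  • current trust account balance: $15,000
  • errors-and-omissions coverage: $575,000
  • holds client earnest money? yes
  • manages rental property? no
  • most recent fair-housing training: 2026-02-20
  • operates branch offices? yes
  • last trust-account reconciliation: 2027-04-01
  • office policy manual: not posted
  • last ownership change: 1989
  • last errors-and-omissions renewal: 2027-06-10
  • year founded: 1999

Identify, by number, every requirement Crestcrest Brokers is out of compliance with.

1. fair-housing training 581 days ago vs limit 540 → not met
2. condition 'manages rental property' does not hold → requirement n/a → met
3. condition 'holds client earnest money' holds; errors-and-omissions renewal 106 days ago vs limit 120 → met
4. office policy manual absent → not met
5. trust-account reconciliation 176 days ago vs limit 180 → met
6. errors-and-omissions coverage $575,000 ≥ $575,000 → met
7. condition 'operates branch offices' holds; trust account balance $15,000 ≥ $5,000 → met
Not met: 1, 4

1, 4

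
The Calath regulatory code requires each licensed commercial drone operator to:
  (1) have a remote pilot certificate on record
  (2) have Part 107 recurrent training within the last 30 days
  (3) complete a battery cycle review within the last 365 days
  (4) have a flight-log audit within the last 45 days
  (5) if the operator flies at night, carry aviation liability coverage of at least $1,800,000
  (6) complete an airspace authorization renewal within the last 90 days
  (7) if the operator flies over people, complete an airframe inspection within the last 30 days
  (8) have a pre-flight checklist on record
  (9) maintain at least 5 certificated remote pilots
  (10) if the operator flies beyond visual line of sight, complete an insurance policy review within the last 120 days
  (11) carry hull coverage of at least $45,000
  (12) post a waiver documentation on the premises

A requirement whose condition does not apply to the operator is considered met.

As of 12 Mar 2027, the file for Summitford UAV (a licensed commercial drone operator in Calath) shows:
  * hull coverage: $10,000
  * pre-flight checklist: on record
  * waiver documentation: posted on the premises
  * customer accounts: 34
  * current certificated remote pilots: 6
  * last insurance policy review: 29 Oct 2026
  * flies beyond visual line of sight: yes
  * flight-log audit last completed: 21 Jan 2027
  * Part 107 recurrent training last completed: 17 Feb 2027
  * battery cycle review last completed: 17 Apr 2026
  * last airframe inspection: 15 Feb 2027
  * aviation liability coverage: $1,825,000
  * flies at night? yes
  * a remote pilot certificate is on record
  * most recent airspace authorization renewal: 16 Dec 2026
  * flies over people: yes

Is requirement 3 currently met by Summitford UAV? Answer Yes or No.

Yes

3. battery cycle review 329 days ago vs limit 365 → met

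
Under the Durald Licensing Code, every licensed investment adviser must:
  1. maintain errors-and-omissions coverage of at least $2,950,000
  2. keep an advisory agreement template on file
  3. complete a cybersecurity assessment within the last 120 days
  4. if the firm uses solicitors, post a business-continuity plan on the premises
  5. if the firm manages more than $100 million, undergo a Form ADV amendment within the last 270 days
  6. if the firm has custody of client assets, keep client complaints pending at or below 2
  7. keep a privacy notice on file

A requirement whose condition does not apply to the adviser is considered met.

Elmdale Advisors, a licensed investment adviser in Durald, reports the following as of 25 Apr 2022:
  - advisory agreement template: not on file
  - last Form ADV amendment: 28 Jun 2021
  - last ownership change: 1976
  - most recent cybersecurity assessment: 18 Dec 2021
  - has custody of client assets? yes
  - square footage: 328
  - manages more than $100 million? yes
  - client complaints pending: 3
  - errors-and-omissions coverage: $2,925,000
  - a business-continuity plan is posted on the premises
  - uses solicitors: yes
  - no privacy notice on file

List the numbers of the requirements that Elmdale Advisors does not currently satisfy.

1, 2, 3, 5, 6, 7

1. errors-and-omissions coverage $2,925,000 < $2,950,000 → not met
2. advisory agreement template absent → not met
3. cybersecurity assessment 128 days ago vs limit 120 → not met
4. condition 'uses solicitors' holds; business-continuity plan present → met
5. condition 'manages more than $100 million' holds; Form ADV amendment 301 days ago vs limit 270 → not met
6. condition 'has custody of client assets' holds; client complaints pending 3 > 2 → not met
7. privacy notice absent → not met
Not met: 1, 2, 3, 5, 6, 7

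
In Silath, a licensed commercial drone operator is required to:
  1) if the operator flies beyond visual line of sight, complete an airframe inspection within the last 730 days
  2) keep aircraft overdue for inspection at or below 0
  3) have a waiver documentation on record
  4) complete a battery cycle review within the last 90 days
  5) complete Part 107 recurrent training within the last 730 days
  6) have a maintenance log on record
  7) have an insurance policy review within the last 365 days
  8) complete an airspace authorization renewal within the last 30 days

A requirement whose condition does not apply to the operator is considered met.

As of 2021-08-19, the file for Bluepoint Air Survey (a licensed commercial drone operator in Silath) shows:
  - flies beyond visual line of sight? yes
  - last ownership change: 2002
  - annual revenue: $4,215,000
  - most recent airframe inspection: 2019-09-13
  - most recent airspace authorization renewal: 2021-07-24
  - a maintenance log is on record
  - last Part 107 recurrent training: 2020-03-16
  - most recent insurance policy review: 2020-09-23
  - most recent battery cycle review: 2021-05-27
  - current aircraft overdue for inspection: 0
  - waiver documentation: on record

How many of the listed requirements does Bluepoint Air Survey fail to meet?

0

1. condition 'flies beyond visual line of sight' holds; airframe inspection 706 days ago vs limit 730 → met
2. aircraft overdue for inspection 0 ≤ 0 → met
3. waiver documentation present → met
4. battery cycle review 84 days ago vs limit 90 → met
5. Part 107 recurrent training 521 days ago vs limit 730 → met
6. maintenance log present → met
7. insurance policy review 330 days ago vs limit 365 → met
8. airspace authorization renewal 26 days ago vs limit 30 → met
Not met: 0 of 8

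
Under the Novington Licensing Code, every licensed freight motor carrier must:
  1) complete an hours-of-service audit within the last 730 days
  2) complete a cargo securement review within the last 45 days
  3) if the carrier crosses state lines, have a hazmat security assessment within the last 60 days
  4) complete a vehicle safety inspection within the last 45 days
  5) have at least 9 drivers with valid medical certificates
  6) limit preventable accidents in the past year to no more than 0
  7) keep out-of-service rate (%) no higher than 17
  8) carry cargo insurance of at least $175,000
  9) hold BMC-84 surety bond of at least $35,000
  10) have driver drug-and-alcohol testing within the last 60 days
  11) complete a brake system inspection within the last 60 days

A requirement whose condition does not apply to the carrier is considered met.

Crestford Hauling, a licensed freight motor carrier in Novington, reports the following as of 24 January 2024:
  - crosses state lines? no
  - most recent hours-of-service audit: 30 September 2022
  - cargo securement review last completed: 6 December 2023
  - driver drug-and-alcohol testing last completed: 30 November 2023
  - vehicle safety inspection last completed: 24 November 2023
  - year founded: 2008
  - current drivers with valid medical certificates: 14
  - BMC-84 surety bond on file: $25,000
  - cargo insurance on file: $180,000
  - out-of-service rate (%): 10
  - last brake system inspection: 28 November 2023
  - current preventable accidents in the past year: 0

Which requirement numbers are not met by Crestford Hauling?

1. hours-of-service audit 481 days ago vs limit 730 → met
2. cargo securement review 49 days ago vs limit 45 → not met
3. condition 'crosses state lines' does not hold → requirement n/a → met
4. vehicle safety inspection 61 days ago vs limit 45 → not met
5. drivers with valid medical certificates 14 ≥ 9 → met
6. preventable accidents in the past year 0 ≤ 0 → met
7. out-of-service rate (%) 10 ≤ 17 → met
8. cargo insurance $180,000 ≥ $175,000 → met
9. BMC-84 surety bond $25,000 < $35,000 → not met
10. driver drug-and-alcohol testing 55 days ago vs limit 60 → met
11. brake system inspection 57 days ago vs limit 60 → met
Not met: 2, 4, 9

2, 4, 9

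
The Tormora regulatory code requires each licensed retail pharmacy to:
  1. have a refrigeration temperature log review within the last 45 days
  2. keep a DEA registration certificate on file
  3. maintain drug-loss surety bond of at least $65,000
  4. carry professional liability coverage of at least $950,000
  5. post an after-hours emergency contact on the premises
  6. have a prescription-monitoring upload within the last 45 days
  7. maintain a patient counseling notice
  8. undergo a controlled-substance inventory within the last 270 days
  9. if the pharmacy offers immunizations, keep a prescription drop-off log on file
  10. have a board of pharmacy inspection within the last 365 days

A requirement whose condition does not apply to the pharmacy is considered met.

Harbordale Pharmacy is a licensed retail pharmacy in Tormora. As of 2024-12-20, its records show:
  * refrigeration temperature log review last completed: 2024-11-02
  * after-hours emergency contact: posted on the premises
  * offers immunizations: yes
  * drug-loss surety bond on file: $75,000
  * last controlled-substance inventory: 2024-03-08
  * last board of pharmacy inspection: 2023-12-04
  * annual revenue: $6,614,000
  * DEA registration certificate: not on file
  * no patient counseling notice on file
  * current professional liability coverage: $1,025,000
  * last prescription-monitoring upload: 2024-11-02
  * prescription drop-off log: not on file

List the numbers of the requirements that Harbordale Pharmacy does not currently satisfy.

1. refrigeration temperature log review 48 days ago vs limit 45 → not met
2. DEA registration certificate absent → not met
3. drug-loss surety bond $75,000 ≥ $65,000 → met
4. professional liability coverage $1,025,000 ≥ $950,000 → met
5. after-hours emergency contact present → met
6. prescription-monitoring upload 48 days ago vs limit 45 → not met
7. patient counseling notice absent → not met
8. controlled-substance inventory 287 days ago vs limit 270 → not met
9. condition 'offers immunizations' holds; prescription drop-off log absent → not met
10. board of pharmacy inspection 382 days ago vs limit 365 → not met
Not met: 1, 2, 6, 7, 8, 9, 10

1, 2, 6, 7, 8, 9, 10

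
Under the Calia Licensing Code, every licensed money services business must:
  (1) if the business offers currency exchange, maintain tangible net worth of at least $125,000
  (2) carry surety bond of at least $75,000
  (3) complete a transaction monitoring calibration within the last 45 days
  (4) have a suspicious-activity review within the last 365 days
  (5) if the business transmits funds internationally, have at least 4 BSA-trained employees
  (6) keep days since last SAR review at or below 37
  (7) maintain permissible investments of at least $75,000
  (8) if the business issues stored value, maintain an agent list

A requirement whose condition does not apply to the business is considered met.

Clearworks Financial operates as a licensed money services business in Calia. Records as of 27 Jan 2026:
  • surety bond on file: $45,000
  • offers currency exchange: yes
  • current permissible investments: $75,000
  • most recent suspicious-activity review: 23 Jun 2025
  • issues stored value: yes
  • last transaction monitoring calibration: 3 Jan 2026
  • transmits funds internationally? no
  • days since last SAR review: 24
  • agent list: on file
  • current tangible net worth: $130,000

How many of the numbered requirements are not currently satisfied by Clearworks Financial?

1

1. condition 'offers currency exchange' holds; tangible net worth $130,000 ≥ $125,000 → met
2. surety bond $45,000 < $75,000 → not met
3. transaction monitoring calibration 24 days ago vs limit 45 → met
4. suspicious-activity review 218 days ago vs limit 365 → met
5. condition 'transmits funds internationally' does not hold → requirement n/a → met
6. days since last SAR review 24 ≤ 37 → met
7. permissible investments $75,000 ≥ $75,000 → met
8. condition 'issues stored value' holds; agent list present → met
Not met: 1 of 8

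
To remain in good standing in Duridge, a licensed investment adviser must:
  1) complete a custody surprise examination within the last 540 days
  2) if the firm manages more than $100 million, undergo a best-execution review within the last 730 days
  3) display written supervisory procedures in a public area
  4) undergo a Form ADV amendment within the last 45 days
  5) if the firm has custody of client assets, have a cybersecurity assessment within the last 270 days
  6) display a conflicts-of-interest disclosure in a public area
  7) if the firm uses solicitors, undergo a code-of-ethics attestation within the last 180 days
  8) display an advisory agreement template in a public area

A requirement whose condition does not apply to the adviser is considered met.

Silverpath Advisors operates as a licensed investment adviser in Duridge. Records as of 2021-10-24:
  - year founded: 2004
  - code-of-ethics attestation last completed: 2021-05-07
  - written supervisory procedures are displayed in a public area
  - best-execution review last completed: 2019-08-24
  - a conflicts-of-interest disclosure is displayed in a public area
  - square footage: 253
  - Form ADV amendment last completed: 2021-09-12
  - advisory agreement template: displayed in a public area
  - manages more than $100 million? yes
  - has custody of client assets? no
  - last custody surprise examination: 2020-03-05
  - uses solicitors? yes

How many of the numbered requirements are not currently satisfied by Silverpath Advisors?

2

1. custody surprise examination 598 days ago vs limit 540 → not met
2. condition 'manages more than $100 million' holds; best-execution review 792 days ago vs limit 730 → not met
3. written supervisory procedures present → met
4. Form ADV amendment 42 days ago vs limit 45 → met
5. condition 'has custody of client assets' does not hold → requirement n/a → met
6. conflicts-of-interest disclosure present → met
7. condition 'uses solicitors' holds; code-of-ethics attestation 170 days ago vs limit 180 → met
8. advisory agreement template present → met
Not met: 2 of 8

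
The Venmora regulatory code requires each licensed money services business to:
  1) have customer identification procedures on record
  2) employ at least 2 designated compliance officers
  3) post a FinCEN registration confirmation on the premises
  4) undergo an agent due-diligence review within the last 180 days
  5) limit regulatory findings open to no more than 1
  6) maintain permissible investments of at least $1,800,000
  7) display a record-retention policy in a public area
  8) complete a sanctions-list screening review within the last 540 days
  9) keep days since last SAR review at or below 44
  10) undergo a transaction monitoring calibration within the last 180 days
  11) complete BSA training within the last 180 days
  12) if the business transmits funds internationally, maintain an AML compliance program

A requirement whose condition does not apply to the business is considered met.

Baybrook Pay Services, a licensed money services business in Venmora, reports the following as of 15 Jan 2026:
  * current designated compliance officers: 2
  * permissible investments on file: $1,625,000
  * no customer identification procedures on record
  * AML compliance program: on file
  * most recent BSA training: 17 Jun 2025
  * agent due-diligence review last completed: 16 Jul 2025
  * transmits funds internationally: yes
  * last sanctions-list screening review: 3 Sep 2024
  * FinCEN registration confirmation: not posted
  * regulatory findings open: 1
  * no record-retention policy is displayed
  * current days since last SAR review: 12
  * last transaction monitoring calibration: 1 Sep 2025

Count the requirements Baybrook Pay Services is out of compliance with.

1. customer identification procedures absent → not met
2. designated compliance officers 2 ≥ 2 → met
3. FinCEN registration confirmation absent → not met
4. agent due-diligence review 183 days ago vs limit 180 → not met
5. regulatory findings open 1 ≤ 1 → met
6. permissible investments $1,625,000 < $1,800,000 → not met
7. record-retention policy absent → not met
8. sanctions-list screening review 499 days ago vs limit 540 → met
9. days since last SAR review 12 ≤ 44 → met
10. transaction monitoring calibration 136 days ago vs limit 180 → met
11. BSA training 212 days ago vs limit 180 → not met
12. condition 'transmits funds internationally' holds; AML compliance program present → met
Not met: 6 of 12

6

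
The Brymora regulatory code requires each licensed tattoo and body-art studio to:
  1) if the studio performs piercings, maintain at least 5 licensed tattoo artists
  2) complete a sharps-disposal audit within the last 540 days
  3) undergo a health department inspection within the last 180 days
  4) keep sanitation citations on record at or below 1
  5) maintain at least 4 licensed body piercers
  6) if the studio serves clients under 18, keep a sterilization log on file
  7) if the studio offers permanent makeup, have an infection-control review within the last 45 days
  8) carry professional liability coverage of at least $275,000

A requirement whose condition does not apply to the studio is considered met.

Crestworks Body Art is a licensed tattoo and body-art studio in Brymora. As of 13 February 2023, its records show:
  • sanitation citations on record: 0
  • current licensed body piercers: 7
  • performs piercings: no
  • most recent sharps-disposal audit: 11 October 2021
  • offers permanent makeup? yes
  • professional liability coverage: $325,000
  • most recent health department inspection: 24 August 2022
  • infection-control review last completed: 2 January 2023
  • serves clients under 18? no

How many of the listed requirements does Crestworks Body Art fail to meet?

1. condition 'performs piercings' does not hold → requirement n/a → met
2. sharps-disposal audit 490 days ago vs limit 540 → met
3. health department inspection 173 days ago vs limit 180 → met
4. sanitation citations on record 0 ≤ 1 → met
5. licensed body piercers 7 ≥ 4 → met
6. condition 'serves clients under 18' does not hold → requirement n/a → met
7. condition 'offers permanent makeup' holds; infection-control review 42 days ago vs limit 45 → met
8. professional liability coverage $325,000 ≥ $275,000 → met
Not met: 0 of 8

0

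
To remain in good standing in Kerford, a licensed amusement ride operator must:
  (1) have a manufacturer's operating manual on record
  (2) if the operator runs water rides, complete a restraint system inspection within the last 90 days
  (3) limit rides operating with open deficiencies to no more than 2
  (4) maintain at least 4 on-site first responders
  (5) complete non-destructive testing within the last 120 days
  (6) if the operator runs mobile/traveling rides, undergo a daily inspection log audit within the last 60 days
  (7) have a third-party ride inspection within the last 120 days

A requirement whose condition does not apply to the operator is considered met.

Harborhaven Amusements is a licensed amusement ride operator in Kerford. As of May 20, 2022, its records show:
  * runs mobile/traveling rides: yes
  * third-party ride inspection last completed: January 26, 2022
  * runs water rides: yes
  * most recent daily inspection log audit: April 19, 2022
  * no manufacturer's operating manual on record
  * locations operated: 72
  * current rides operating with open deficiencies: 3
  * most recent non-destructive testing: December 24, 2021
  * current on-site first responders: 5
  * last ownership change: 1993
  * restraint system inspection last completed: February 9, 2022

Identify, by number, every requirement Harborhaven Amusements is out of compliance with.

1. manufacturer's operating manual absent → not met
2. condition 'runs water rides' holds; restraint system inspection 100 days ago vs limit 90 → not met
3. rides operating with open deficiencies 3 > 2 → not met
4. on-site first responders 5 ≥ 4 → met
5. non-destructive testing 147 days ago vs limit 120 → not met
6. condition 'runs mobile/traveling rides' holds; daily inspection log audit 31 days ago vs limit 60 → met
7. third-party ride inspection 114 days ago vs limit 120 → met
Not met: 1, 2, 3, 5

1, 2, 3, 5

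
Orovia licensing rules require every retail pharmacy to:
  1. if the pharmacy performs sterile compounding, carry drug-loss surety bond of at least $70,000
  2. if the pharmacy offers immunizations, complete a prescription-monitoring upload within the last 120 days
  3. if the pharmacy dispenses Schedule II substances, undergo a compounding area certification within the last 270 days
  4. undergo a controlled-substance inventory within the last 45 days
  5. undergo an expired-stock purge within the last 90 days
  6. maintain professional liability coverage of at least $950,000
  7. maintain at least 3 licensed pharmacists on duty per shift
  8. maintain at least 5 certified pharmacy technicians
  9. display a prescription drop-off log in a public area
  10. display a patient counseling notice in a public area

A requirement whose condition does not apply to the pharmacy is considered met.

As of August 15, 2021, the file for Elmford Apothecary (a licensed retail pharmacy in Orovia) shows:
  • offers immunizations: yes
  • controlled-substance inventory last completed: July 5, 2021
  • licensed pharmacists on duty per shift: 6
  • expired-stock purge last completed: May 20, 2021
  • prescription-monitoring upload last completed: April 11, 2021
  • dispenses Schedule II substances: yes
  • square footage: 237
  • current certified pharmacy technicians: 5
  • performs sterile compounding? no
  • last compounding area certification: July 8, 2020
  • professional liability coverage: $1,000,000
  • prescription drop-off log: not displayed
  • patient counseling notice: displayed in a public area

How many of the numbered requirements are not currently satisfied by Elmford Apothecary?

1. condition 'performs sterile compounding' does not hold → requirement n/a → met
2. condition 'offers immunizations' holds; prescription-monitoring upload 126 days ago vs limit 120 → not met
3. condition 'dispenses Schedule II substances' holds; compounding area certification 403 days ago vs limit 270 → not met
4. controlled-substance inventory 41 days ago vs limit 45 → met
5. expired-stock purge 87 days ago vs limit 90 → met
6. professional liability coverage $1,000,000 ≥ $950,000 → met
7. licensed pharmacists on duty per shift 6 ≥ 3 → met
8. certified pharmacy technicians 5 ≥ 5 → met
9. prescription drop-off log absent → not met
10. patient counseling notice present → met
Not met: 3 of 10

3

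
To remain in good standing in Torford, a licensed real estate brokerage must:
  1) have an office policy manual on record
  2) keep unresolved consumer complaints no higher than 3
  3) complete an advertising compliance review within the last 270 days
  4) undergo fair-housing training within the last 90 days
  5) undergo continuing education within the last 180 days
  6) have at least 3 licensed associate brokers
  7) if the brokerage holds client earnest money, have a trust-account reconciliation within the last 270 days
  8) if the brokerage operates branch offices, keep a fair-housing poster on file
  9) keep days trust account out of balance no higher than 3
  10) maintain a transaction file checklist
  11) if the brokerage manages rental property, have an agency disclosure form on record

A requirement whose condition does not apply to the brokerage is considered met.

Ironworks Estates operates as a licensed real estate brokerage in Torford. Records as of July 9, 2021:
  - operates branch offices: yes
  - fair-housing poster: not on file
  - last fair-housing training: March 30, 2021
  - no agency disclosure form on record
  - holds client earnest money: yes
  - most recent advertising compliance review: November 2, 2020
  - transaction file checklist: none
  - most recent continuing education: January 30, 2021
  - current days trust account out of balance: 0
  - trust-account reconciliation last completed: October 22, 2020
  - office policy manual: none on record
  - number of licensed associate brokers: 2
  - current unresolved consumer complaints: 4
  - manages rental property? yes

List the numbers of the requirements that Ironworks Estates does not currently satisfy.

1, 2, 4, 6, 8, 10, 11

1. office policy manual absent → not met
2. unresolved consumer complaints 4 > 3 → not met
3. advertising compliance review 249 days ago vs limit 270 → met
4. fair-housing training 101 days ago vs limit 90 → not met
5. continuing education 160 days ago vs limit 180 → met
6. licensed associate brokers 2 < 3 → not met
7. condition 'holds client earnest money' holds; trust-account reconciliation 260 days ago vs limit 270 → met
8. condition 'operates branch offices' holds; fair-housing poster absent → not met
9. days trust account out of balance 0 ≤ 3 → met
10. transaction file checklist absent → not met
11. condition 'manages rental property' holds; agency disclosure form absent → not met
Not met: 1, 2, 4, 6, 8, 10, 11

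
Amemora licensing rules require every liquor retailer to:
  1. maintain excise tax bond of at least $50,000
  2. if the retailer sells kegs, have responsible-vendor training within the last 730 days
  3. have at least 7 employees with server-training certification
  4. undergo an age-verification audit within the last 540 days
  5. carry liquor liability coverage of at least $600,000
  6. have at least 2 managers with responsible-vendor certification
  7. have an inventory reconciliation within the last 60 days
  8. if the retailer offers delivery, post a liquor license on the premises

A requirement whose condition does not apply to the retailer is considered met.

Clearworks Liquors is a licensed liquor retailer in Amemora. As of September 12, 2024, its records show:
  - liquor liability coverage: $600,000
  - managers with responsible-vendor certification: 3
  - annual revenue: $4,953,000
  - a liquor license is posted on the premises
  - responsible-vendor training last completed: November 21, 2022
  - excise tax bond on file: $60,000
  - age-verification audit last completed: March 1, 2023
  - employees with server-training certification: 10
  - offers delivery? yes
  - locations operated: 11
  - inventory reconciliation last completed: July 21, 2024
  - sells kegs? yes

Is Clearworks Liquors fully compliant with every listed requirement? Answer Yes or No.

No

1. excise tax bond $60,000 ≥ $50,000 → met
2. condition 'sells kegs' holds; responsible-vendor training 661 days ago vs limit 730 → met
3. employees with server-training certification 10 ≥ 7 → met
4. age-verification audit 561 days ago vs limit 540 → not met
5. liquor liability coverage $600,000 ≥ $600,000 → met
6. managers with responsible-vendor certification 3 ≥ 2 → met
7. inventory reconciliation 53 days ago vs limit 60 → met
8. condition 'offers delivery' holds; liquor license present → met
Not met: 4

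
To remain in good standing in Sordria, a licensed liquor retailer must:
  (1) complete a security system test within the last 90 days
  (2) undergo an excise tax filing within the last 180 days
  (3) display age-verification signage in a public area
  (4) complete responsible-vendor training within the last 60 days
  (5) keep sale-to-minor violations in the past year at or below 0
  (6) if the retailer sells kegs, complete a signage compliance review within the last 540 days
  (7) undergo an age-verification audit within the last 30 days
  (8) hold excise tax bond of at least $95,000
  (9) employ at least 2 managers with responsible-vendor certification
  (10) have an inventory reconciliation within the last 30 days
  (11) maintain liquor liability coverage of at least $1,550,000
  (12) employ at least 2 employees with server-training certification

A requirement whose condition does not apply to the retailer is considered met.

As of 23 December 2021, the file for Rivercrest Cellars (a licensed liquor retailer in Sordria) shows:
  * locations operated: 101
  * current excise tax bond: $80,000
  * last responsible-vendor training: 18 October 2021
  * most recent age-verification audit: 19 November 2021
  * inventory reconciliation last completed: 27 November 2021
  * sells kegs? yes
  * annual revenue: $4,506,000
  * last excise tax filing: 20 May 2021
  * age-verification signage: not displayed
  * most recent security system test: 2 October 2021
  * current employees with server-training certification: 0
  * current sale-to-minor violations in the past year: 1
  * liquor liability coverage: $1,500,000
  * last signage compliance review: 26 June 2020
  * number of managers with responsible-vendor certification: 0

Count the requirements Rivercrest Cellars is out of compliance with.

10

1. security system test 82 days ago vs limit 90 → met
2. excise tax filing 217 days ago vs limit 180 → not met
3. age-verification signage absent → not met
4. responsible-vendor training 66 days ago vs limit 60 → not met
5. sale-to-minor violations in the past year 1 > 0 → not met
6. condition 'sells kegs' holds; signage compliance review 545 days ago vs limit 540 → not met
7. age-verification audit 34 days ago vs limit 30 → not met
8. excise tax bond $80,000 < $95,000 → not met
9. managers with responsible-vendor certification 0 < 2 → not met
10. inventory reconciliation 26 days ago vs limit 30 → met
11. liquor liability coverage $1,500,000 < $1,550,000 → not met
12. employees with server-training certification 0 < 2 → not met
Not met: 10 of 12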